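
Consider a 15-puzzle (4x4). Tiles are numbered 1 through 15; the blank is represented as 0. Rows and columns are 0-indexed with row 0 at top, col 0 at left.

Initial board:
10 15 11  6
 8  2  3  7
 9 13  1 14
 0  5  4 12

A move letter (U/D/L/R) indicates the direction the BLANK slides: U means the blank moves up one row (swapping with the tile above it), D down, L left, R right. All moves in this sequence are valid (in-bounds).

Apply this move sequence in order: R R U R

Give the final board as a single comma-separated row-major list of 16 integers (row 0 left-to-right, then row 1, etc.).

After move 1 (R):
10 15 11  6
 8  2  3  7
 9 13  1 14
 5  0  4 12

After move 2 (R):
10 15 11  6
 8  2  3  7
 9 13  1 14
 5  4  0 12

After move 3 (U):
10 15 11  6
 8  2  3  7
 9 13  0 14
 5  4  1 12

After move 4 (R):
10 15 11  6
 8  2  3  7
 9 13 14  0
 5  4  1 12

Answer: 10, 15, 11, 6, 8, 2, 3, 7, 9, 13, 14, 0, 5, 4, 1, 12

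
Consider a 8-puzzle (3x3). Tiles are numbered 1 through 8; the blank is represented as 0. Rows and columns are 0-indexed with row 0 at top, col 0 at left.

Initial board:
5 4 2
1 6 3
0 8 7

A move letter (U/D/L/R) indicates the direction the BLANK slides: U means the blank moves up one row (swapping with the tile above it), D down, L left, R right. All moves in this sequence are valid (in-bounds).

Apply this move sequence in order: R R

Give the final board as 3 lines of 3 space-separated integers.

Answer: 5 4 2
1 6 3
8 7 0

Derivation:
After move 1 (R):
5 4 2
1 6 3
8 0 7

After move 2 (R):
5 4 2
1 6 3
8 7 0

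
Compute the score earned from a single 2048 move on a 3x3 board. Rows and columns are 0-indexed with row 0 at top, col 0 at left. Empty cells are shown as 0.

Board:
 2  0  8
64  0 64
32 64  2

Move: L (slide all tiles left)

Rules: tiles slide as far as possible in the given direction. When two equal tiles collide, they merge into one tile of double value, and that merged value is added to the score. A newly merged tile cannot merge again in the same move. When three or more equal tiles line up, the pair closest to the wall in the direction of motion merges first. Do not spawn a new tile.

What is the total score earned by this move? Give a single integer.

Slide left:
row 0: [2, 0, 8] -> [2, 8, 0]  score +0 (running 0)
row 1: [64, 0, 64] -> [128, 0, 0]  score +128 (running 128)
row 2: [32, 64, 2] -> [32, 64, 2]  score +0 (running 128)
Board after move:
  2   8   0
128   0   0
 32  64   2

Answer: 128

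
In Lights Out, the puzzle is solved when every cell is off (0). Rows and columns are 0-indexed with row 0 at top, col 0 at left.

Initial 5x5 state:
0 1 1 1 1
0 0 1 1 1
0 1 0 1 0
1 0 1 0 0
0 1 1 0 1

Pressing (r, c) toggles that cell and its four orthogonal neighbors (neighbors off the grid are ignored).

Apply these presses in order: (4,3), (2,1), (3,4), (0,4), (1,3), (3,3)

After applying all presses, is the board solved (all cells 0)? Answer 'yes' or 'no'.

After press 1 at (4,3):
0 1 1 1 1
0 0 1 1 1
0 1 0 1 0
1 0 1 1 0
0 1 0 1 0

After press 2 at (2,1):
0 1 1 1 1
0 1 1 1 1
1 0 1 1 0
1 1 1 1 0
0 1 0 1 0

After press 3 at (3,4):
0 1 1 1 1
0 1 1 1 1
1 0 1 1 1
1 1 1 0 1
0 1 0 1 1

After press 4 at (0,4):
0 1 1 0 0
0 1 1 1 0
1 0 1 1 1
1 1 1 0 1
0 1 0 1 1

After press 5 at (1,3):
0 1 1 1 0
0 1 0 0 1
1 0 1 0 1
1 1 1 0 1
0 1 0 1 1

After press 6 at (3,3):
0 1 1 1 0
0 1 0 0 1
1 0 1 1 1
1 1 0 1 0
0 1 0 0 1

Lights still on: 14

Answer: no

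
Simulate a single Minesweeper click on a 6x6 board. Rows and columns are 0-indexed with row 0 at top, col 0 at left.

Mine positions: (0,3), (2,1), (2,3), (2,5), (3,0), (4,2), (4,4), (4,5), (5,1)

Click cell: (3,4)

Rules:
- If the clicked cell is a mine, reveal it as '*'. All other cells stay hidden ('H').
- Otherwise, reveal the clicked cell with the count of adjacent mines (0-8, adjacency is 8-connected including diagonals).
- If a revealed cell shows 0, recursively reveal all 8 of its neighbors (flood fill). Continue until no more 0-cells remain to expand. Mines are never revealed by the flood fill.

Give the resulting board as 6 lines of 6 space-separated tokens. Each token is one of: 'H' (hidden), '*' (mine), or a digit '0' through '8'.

H H H H H H
H H H H H H
H H H H H H
H H H H 4 H
H H H H H H
H H H H H H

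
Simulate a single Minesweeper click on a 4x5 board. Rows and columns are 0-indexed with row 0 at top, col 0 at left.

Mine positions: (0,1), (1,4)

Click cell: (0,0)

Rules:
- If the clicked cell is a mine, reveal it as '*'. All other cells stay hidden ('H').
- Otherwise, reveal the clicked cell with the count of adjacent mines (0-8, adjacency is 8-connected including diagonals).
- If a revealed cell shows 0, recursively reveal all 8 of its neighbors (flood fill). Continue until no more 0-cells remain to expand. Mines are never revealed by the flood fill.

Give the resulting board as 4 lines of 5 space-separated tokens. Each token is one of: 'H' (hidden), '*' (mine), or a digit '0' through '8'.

1 H H H H
H H H H H
H H H H H
H H H H H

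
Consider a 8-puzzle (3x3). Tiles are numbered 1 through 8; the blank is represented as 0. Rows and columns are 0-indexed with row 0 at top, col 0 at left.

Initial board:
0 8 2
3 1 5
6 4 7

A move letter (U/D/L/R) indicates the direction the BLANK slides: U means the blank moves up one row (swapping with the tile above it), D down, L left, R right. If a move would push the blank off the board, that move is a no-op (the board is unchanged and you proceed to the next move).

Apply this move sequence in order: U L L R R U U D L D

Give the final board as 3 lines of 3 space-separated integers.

Answer: 8 2 5
3 4 1
6 0 7

Derivation:
After move 1 (U):
0 8 2
3 1 5
6 4 7

After move 2 (L):
0 8 2
3 1 5
6 4 7

After move 3 (L):
0 8 2
3 1 5
6 4 7

After move 4 (R):
8 0 2
3 1 5
6 4 7

After move 5 (R):
8 2 0
3 1 5
6 4 7

After move 6 (U):
8 2 0
3 1 5
6 4 7

After move 7 (U):
8 2 0
3 1 5
6 4 7

After move 8 (D):
8 2 5
3 1 0
6 4 7

After move 9 (L):
8 2 5
3 0 1
6 4 7

After move 10 (D):
8 2 5
3 4 1
6 0 7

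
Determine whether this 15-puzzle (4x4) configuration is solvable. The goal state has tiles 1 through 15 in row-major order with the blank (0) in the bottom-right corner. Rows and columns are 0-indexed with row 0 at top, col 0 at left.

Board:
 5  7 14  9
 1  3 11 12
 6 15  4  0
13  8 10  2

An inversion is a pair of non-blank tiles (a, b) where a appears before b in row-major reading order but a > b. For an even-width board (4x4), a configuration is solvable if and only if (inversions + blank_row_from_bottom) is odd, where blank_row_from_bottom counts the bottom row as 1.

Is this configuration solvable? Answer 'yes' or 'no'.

Inversions: 50
Blank is in row 2 (0-indexed from top), which is row 2 counting from the bottom (bottom = 1).
50 + 2 = 52, which is even, so the puzzle is not solvable.

Answer: no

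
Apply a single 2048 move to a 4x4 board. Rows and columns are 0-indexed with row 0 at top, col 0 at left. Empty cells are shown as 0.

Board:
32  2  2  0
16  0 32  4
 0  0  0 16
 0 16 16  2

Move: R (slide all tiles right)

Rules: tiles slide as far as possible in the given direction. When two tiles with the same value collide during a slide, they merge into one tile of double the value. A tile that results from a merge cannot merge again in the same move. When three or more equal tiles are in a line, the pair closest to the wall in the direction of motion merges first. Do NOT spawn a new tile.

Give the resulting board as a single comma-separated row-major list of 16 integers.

Slide right:
row 0: [32, 2, 2, 0] -> [0, 0, 32, 4]
row 1: [16, 0, 32, 4] -> [0, 16, 32, 4]
row 2: [0, 0, 0, 16] -> [0, 0, 0, 16]
row 3: [0, 16, 16, 2] -> [0, 0, 32, 2]

Answer: 0, 0, 32, 4, 0, 16, 32, 4, 0, 0, 0, 16, 0, 0, 32, 2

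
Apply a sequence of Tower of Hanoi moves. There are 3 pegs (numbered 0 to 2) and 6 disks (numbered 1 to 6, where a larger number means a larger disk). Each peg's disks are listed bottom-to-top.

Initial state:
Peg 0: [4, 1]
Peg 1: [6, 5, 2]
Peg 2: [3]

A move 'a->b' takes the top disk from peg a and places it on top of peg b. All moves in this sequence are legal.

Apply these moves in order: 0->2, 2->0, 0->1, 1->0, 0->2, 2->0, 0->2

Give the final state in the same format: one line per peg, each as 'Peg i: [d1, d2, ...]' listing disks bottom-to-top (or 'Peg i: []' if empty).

After move 1 (0->2):
Peg 0: [4]
Peg 1: [6, 5, 2]
Peg 2: [3, 1]

After move 2 (2->0):
Peg 0: [4, 1]
Peg 1: [6, 5, 2]
Peg 2: [3]

After move 3 (0->1):
Peg 0: [4]
Peg 1: [6, 5, 2, 1]
Peg 2: [3]

After move 4 (1->0):
Peg 0: [4, 1]
Peg 1: [6, 5, 2]
Peg 2: [3]

After move 5 (0->2):
Peg 0: [4]
Peg 1: [6, 5, 2]
Peg 2: [3, 1]

After move 6 (2->0):
Peg 0: [4, 1]
Peg 1: [6, 5, 2]
Peg 2: [3]

After move 7 (0->2):
Peg 0: [4]
Peg 1: [6, 5, 2]
Peg 2: [3, 1]

Answer: Peg 0: [4]
Peg 1: [6, 5, 2]
Peg 2: [3, 1]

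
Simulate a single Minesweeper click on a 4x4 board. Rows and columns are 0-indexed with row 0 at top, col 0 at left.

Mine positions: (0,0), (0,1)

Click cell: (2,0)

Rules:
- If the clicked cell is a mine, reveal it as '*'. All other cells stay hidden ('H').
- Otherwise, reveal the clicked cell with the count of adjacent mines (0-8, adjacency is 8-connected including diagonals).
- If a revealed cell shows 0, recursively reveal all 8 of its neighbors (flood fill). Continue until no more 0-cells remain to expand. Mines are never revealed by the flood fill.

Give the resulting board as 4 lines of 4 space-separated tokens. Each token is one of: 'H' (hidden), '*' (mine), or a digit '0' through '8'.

H H 1 0
2 2 1 0
0 0 0 0
0 0 0 0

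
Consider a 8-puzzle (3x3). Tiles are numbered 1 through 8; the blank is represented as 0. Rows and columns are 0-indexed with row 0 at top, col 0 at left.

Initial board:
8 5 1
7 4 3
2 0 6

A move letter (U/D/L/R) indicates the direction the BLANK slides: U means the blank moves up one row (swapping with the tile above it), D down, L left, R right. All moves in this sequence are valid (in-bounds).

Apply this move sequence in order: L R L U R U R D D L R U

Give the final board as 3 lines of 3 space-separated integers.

After move 1 (L):
8 5 1
7 4 3
0 2 6

After move 2 (R):
8 5 1
7 4 3
2 0 6

After move 3 (L):
8 5 1
7 4 3
0 2 6

After move 4 (U):
8 5 1
0 4 3
7 2 6

After move 5 (R):
8 5 1
4 0 3
7 2 6

After move 6 (U):
8 0 1
4 5 3
7 2 6

After move 7 (R):
8 1 0
4 5 3
7 2 6

After move 8 (D):
8 1 3
4 5 0
7 2 6

After move 9 (D):
8 1 3
4 5 6
7 2 0

After move 10 (L):
8 1 3
4 5 6
7 0 2

After move 11 (R):
8 1 3
4 5 6
7 2 0

After move 12 (U):
8 1 3
4 5 0
7 2 6

Answer: 8 1 3
4 5 0
7 2 6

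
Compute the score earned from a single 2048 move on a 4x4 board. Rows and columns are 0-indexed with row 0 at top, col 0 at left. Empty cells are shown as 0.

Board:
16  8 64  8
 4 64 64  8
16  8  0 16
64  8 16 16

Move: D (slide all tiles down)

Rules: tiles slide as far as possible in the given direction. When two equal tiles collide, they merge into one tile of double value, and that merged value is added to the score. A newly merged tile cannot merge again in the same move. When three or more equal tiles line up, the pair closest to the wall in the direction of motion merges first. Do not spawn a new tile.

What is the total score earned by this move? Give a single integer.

Slide down:
col 0: [16, 4, 16, 64] -> [16, 4, 16, 64]  score +0 (running 0)
col 1: [8, 64, 8, 8] -> [0, 8, 64, 16]  score +16 (running 16)
col 2: [64, 64, 0, 16] -> [0, 0, 128, 16]  score +128 (running 144)
col 3: [8, 8, 16, 16] -> [0, 0, 16, 32]  score +48 (running 192)
Board after move:
 16   0   0   0
  4   8   0   0
 16  64 128  16
 64  16  16  32

Answer: 192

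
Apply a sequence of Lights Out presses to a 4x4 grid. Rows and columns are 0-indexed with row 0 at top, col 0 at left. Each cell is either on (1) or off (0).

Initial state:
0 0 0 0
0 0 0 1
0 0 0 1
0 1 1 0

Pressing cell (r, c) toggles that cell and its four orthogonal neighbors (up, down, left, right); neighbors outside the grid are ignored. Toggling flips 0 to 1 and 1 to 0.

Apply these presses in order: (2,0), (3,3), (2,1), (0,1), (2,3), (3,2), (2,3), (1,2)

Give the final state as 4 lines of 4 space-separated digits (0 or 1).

After press 1 at (2,0):
0 0 0 0
1 0 0 1
1 1 0 1
1 1 1 0

After press 2 at (3,3):
0 0 0 0
1 0 0 1
1 1 0 0
1 1 0 1

After press 3 at (2,1):
0 0 0 0
1 1 0 1
0 0 1 0
1 0 0 1

After press 4 at (0,1):
1 1 1 0
1 0 0 1
0 0 1 0
1 0 0 1

After press 5 at (2,3):
1 1 1 0
1 0 0 0
0 0 0 1
1 0 0 0

After press 6 at (3,2):
1 1 1 0
1 0 0 0
0 0 1 1
1 1 1 1

After press 7 at (2,3):
1 1 1 0
1 0 0 1
0 0 0 0
1 1 1 0

After press 8 at (1,2):
1 1 0 0
1 1 1 0
0 0 1 0
1 1 1 0

Answer: 1 1 0 0
1 1 1 0
0 0 1 0
1 1 1 0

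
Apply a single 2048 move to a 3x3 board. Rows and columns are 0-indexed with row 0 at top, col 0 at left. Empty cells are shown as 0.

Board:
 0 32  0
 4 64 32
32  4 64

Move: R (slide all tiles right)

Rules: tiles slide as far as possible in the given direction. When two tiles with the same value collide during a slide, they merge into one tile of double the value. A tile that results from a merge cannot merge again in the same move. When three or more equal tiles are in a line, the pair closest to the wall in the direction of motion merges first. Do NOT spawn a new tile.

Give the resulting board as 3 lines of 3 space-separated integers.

Slide right:
row 0: [0, 32, 0] -> [0, 0, 32]
row 1: [4, 64, 32] -> [4, 64, 32]
row 2: [32, 4, 64] -> [32, 4, 64]

Answer:  0  0 32
 4 64 32
32  4 64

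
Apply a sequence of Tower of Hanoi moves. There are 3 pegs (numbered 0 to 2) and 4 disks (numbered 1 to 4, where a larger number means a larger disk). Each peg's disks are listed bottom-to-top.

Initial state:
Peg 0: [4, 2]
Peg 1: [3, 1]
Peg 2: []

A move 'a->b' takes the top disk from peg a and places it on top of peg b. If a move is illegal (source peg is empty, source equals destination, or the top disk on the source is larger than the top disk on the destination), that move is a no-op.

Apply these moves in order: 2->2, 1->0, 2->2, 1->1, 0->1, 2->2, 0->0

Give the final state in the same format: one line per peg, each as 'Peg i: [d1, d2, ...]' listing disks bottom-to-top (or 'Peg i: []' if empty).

After move 1 (2->2):
Peg 0: [4, 2]
Peg 1: [3, 1]
Peg 2: []

After move 2 (1->0):
Peg 0: [4, 2, 1]
Peg 1: [3]
Peg 2: []

After move 3 (2->2):
Peg 0: [4, 2, 1]
Peg 1: [3]
Peg 2: []

After move 4 (1->1):
Peg 0: [4, 2, 1]
Peg 1: [3]
Peg 2: []

After move 5 (0->1):
Peg 0: [4, 2]
Peg 1: [3, 1]
Peg 2: []

After move 6 (2->2):
Peg 0: [4, 2]
Peg 1: [3, 1]
Peg 2: []

After move 7 (0->0):
Peg 0: [4, 2]
Peg 1: [3, 1]
Peg 2: []

Answer: Peg 0: [4, 2]
Peg 1: [3, 1]
Peg 2: []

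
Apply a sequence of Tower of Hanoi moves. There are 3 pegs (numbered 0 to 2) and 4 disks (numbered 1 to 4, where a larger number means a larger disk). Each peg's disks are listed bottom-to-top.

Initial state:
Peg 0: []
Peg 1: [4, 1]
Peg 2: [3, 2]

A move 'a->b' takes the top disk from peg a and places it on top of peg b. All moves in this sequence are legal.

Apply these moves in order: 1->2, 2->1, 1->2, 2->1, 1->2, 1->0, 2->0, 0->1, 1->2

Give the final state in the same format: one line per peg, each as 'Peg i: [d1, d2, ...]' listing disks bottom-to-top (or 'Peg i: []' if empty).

After move 1 (1->2):
Peg 0: []
Peg 1: [4]
Peg 2: [3, 2, 1]

After move 2 (2->1):
Peg 0: []
Peg 1: [4, 1]
Peg 2: [3, 2]

After move 3 (1->2):
Peg 0: []
Peg 1: [4]
Peg 2: [3, 2, 1]

After move 4 (2->1):
Peg 0: []
Peg 1: [4, 1]
Peg 2: [3, 2]

After move 5 (1->2):
Peg 0: []
Peg 1: [4]
Peg 2: [3, 2, 1]

After move 6 (1->0):
Peg 0: [4]
Peg 1: []
Peg 2: [3, 2, 1]

After move 7 (2->0):
Peg 0: [4, 1]
Peg 1: []
Peg 2: [3, 2]

After move 8 (0->1):
Peg 0: [4]
Peg 1: [1]
Peg 2: [3, 2]

After move 9 (1->2):
Peg 0: [4]
Peg 1: []
Peg 2: [3, 2, 1]

Answer: Peg 0: [4]
Peg 1: []
Peg 2: [3, 2, 1]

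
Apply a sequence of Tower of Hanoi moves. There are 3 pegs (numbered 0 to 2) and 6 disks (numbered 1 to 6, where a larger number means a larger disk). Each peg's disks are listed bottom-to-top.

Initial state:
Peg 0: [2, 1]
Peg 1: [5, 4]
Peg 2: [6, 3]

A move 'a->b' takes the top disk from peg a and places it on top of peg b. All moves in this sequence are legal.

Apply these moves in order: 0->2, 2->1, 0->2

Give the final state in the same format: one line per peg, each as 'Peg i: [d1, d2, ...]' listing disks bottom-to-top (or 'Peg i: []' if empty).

Answer: Peg 0: []
Peg 1: [5, 4, 1]
Peg 2: [6, 3, 2]

Derivation:
After move 1 (0->2):
Peg 0: [2]
Peg 1: [5, 4]
Peg 2: [6, 3, 1]

After move 2 (2->1):
Peg 0: [2]
Peg 1: [5, 4, 1]
Peg 2: [6, 3]

After move 3 (0->2):
Peg 0: []
Peg 1: [5, 4, 1]
Peg 2: [6, 3, 2]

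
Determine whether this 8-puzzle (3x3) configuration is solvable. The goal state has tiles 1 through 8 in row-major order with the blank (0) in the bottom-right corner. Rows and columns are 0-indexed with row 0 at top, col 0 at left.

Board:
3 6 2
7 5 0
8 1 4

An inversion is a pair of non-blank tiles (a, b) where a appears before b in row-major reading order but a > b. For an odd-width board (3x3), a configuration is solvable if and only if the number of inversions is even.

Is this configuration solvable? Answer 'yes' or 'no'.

Inversions (pairs i<j in row-major order where tile[i] > tile[j] > 0): 14
14 is even, so the puzzle is solvable.

Answer: yes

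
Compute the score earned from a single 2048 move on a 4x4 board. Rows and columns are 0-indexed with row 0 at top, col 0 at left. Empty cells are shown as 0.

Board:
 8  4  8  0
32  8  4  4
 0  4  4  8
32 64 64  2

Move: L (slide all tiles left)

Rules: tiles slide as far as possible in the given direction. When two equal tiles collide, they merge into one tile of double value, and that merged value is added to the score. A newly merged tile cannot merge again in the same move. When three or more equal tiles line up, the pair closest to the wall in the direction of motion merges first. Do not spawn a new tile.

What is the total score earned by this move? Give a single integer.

Slide left:
row 0: [8, 4, 8, 0] -> [8, 4, 8, 0]  score +0 (running 0)
row 1: [32, 8, 4, 4] -> [32, 8, 8, 0]  score +8 (running 8)
row 2: [0, 4, 4, 8] -> [8, 8, 0, 0]  score +8 (running 16)
row 3: [32, 64, 64, 2] -> [32, 128, 2, 0]  score +128 (running 144)
Board after move:
  8   4   8   0
 32   8   8   0
  8   8   0   0
 32 128   2   0

Answer: 144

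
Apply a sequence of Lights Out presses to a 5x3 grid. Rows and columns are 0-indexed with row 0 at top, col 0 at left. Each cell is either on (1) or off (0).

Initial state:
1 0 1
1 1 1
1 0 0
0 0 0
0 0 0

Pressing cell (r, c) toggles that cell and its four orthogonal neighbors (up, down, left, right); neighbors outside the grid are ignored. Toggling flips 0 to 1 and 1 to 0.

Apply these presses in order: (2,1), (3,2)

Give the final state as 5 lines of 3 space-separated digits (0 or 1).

Answer: 1 0 1
1 0 1
0 1 0
0 0 1
0 0 1

Derivation:
After press 1 at (2,1):
1 0 1
1 0 1
0 1 1
0 1 0
0 0 0

After press 2 at (3,2):
1 0 1
1 0 1
0 1 0
0 0 1
0 0 1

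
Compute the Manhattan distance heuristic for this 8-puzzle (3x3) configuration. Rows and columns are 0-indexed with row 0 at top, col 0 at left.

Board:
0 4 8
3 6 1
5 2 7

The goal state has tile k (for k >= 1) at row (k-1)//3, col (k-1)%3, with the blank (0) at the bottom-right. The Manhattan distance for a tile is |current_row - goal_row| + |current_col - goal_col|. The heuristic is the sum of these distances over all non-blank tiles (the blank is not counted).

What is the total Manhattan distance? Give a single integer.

Tile 4: at (0,1), goal (1,0), distance |0-1|+|1-0| = 2
Tile 8: at (0,2), goal (2,1), distance |0-2|+|2-1| = 3
Tile 3: at (1,0), goal (0,2), distance |1-0|+|0-2| = 3
Tile 6: at (1,1), goal (1,2), distance |1-1|+|1-2| = 1
Tile 1: at (1,2), goal (0,0), distance |1-0|+|2-0| = 3
Tile 5: at (2,0), goal (1,1), distance |2-1|+|0-1| = 2
Tile 2: at (2,1), goal (0,1), distance |2-0|+|1-1| = 2
Tile 7: at (2,2), goal (2,0), distance |2-2|+|2-0| = 2
Sum: 2 + 3 + 3 + 1 + 3 + 2 + 2 + 2 = 18

Answer: 18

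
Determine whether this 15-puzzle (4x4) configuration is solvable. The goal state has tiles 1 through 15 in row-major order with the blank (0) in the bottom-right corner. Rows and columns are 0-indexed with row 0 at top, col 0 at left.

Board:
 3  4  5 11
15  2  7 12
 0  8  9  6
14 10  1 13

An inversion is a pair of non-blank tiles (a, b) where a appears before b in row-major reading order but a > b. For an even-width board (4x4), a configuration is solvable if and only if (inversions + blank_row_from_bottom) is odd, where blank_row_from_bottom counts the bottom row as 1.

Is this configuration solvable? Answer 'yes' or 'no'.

Answer: no

Derivation:
Inversions: 40
Blank is in row 2 (0-indexed from top), which is row 2 counting from the bottom (bottom = 1).
40 + 2 = 42, which is even, so the puzzle is not solvable.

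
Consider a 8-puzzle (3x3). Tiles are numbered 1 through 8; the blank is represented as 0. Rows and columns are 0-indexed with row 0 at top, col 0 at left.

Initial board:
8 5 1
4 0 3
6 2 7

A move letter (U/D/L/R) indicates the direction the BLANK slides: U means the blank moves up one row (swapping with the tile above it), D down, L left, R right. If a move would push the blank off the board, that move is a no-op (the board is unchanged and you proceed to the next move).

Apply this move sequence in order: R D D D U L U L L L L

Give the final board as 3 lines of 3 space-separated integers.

Answer: 0 8 1
4 5 3
6 2 7

Derivation:
After move 1 (R):
8 5 1
4 3 0
6 2 7

After move 2 (D):
8 5 1
4 3 7
6 2 0

After move 3 (D):
8 5 1
4 3 7
6 2 0

After move 4 (D):
8 5 1
4 3 7
6 2 0

After move 5 (U):
8 5 1
4 3 0
6 2 7

After move 6 (L):
8 5 1
4 0 3
6 2 7

After move 7 (U):
8 0 1
4 5 3
6 2 7

After move 8 (L):
0 8 1
4 5 3
6 2 7

After move 9 (L):
0 8 1
4 5 3
6 2 7

After move 10 (L):
0 8 1
4 5 3
6 2 7

After move 11 (L):
0 8 1
4 5 3
6 2 7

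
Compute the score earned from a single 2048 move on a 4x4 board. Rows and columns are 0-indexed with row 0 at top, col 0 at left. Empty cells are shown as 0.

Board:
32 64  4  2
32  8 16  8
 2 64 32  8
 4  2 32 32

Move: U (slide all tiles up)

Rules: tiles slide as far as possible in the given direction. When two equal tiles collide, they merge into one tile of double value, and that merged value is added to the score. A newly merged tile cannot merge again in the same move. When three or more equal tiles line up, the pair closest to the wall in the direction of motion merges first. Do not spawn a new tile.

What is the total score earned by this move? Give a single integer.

Answer: 144

Derivation:
Slide up:
col 0: [32, 32, 2, 4] -> [64, 2, 4, 0]  score +64 (running 64)
col 1: [64, 8, 64, 2] -> [64, 8, 64, 2]  score +0 (running 64)
col 2: [4, 16, 32, 32] -> [4, 16, 64, 0]  score +64 (running 128)
col 3: [2, 8, 8, 32] -> [2, 16, 32, 0]  score +16 (running 144)
Board after move:
64 64  4  2
 2  8 16 16
 4 64 64 32
 0  2  0  0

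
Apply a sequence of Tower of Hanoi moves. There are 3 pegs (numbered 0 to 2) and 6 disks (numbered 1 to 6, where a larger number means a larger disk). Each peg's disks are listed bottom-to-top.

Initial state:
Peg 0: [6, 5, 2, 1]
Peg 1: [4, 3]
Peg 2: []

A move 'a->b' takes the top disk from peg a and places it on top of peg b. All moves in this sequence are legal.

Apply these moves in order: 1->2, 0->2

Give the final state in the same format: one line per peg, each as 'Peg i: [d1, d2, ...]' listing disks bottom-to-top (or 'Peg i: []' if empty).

Answer: Peg 0: [6, 5, 2]
Peg 1: [4]
Peg 2: [3, 1]

Derivation:
After move 1 (1->2):
Peg 0: [6, 5, 2, 1]
Peg 1: [4]
Peg 2: [3]

After move 2 (0->2):
Peg 0: [6, 5, 2]
Peg 1: [4]
Peg 2: [3, 1]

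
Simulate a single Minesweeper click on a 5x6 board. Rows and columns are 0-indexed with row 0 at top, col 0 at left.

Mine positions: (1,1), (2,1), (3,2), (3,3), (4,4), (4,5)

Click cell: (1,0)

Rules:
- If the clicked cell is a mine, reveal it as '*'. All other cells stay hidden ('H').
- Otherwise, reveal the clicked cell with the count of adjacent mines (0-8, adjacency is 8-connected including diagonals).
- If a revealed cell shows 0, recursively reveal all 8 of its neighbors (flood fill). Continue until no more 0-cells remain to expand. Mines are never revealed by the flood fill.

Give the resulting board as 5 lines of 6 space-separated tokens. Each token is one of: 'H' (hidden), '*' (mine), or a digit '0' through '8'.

H H H H H H
2 H H H H H
H H H H H H
H H H H H H
H H H H H H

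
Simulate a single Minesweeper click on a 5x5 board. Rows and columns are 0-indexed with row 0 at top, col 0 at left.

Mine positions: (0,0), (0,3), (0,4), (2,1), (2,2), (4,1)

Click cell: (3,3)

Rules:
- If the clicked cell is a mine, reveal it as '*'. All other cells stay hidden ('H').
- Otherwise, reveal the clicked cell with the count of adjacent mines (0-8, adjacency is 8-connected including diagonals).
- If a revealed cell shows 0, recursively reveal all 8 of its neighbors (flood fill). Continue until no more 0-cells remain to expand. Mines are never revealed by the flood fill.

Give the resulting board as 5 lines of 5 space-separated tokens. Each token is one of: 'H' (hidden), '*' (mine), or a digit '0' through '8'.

H H H H H
H H H H H
H H H H H
H H H 1 H
H H H H H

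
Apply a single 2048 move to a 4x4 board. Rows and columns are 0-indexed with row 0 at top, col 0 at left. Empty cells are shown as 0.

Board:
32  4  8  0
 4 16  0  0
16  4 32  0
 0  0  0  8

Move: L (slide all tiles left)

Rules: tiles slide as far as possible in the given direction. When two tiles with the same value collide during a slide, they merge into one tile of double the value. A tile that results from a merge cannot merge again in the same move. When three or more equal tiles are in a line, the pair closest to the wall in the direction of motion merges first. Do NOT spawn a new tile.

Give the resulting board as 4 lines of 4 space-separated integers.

Slide left:
row 0: [32, 4, 8, 0] -> [32, 4, 8, 0]
row 1: [4, 16, 0, 0] -> [4, 16, 0, 0]
row 2: [16, 4, 32, 0] -> [16, 4, 32, 0]
row 3: [0, 0, 0, 8] -> [8, 0, 0, 0]

Answer: 32  4  8  0
 4 16  0  0
16  4 32  0
 8  0  0  0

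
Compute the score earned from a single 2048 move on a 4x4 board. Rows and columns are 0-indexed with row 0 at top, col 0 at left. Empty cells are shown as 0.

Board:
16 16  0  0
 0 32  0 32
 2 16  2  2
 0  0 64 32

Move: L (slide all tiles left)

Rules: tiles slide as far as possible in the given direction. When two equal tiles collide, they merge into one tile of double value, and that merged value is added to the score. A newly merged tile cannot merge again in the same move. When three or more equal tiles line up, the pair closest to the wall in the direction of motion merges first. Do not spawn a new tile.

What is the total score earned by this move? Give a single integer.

Slide left:
row 0: [16, 16, 0, 0] -> [32, 0, 0, 0]  score +32 (running 32)
row 1: [0, 32, 0, 32] -> [64, 0, 0, 0]  score +64 (running 96)
row 2: [2, 16, 2, 2] -> [2, 16, 4, 0]  score +4 (running 100)
row 3: [0, 0, 64, 32] -> [64, 32, 0, 0]  score +0 (running 100)
Board after move:
32  0  0  0
64  0  0  0
 2 16  4  0
64 32  0  0

Answer: 100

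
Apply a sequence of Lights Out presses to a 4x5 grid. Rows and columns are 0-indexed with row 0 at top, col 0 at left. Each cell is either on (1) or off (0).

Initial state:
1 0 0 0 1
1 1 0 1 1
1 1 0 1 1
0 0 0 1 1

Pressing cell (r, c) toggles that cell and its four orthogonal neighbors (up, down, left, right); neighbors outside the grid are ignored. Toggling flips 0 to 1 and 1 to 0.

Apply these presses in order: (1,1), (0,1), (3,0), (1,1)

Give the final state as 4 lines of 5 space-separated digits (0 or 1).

Answer: 0 1 1 0 1
1 0 0 1 1
0 1 0 1 1
1 1 0 1 1

Derivation:
After press 1 at (1,1):
1 1 0 0 1
0 0 1 1 1
1 0 0 1 1
0 0 0 1 1

After press 2 at (0,1):
0 0 1 0 1
0 1 1 1 1
1 0 0 1 1
0 0 0 1 1

After press 3 at (3,0):
0 0 1 0 1
0 1 1 1 1
0 0 0 1 1
1 1 0 1 1

After press 4 at (1,1):
0 1 1 0 1
1 0 0 1 1
0 1 0 1 1
1 1 0 1 1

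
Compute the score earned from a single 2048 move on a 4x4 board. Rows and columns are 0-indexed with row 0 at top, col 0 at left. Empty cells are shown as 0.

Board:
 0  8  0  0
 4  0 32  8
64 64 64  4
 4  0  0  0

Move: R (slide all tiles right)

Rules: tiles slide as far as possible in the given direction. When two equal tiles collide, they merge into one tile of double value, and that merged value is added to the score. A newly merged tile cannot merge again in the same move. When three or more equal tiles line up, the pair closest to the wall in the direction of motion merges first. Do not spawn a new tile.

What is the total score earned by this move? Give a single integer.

Slide right:
row 0: [0, 8, 0, 0] -> [0, 0, 0, 8]  score +0 (running 0)
row 1: [4, 0, 32, 8] -> [0, 4, 32, 8]  score +0 (running 0)
row 2: [64, 64, 64, 4] -> [0, 64, 128, 4]  score +128 (running 128)
row 3: [4, 0, 0, 0] -> [0, 0, 0, 4]  score +0 (running 128)
Board after move:
  0   0   0   8
  0   4  32   8
  0  64 128   4
  0   0   0   4

Answer: 128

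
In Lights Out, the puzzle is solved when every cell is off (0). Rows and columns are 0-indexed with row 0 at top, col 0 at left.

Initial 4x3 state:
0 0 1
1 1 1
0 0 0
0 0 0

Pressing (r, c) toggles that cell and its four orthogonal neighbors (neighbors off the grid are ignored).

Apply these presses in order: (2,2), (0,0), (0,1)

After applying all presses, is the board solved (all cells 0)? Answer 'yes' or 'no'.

Answer: no

Derivation:
After press 1 at (2,2):
0 0 1
1 1 0
0 1 1
0 0 1

After press 2 at (0,0):
1 1 1
0 1 0
0 1 1
0 0 1

After press 3 at (0,1):
0 0 0
0 0 0
0 1 1
0 0 1

Lights still on: 3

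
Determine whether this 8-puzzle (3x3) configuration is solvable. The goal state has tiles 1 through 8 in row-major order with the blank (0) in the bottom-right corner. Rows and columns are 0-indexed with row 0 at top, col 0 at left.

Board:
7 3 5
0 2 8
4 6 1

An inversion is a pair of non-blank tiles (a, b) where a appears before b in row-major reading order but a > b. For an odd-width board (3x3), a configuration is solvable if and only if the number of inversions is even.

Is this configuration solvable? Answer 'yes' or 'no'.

Answer: no

Derivation:
Inversions (pairs i<j in row-major order where tile[i] > tile[j] > 0): 17
17 is odd, so the puzzle is not solvable.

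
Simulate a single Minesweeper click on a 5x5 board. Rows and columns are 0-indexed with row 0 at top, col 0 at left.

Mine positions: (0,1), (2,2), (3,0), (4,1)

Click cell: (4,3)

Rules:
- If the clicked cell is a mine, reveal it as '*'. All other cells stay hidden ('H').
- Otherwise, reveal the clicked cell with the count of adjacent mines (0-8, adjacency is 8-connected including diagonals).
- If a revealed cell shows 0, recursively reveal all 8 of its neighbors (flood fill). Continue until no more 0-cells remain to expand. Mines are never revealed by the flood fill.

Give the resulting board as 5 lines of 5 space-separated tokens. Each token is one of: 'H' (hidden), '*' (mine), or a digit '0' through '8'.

H H 1 0 0
H H 2 1 0
H H H 1 0
H H 2 1 0
H H 1 0 0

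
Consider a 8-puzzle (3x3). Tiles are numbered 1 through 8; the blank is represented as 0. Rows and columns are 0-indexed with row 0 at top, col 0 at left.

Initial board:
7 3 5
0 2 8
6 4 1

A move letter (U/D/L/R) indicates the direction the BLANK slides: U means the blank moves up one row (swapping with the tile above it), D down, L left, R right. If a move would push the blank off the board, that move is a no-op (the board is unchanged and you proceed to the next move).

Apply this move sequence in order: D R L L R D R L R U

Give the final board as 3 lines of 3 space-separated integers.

After move 1 (D):
7 3 5
6 2 8
0 4 1

After move 2 (R):
7 3 5
6 2 8
4 0 1

After move 3 (L):
7 3 5
6 2 8
0 4 1

After move 4 (L):
7 3 5
6 2 8
0 4 1

After move 5 (R):
7 3 5
6 2 8
4 0 1

After move 6 (D):
7 3 5
6 2 8
4 0 1

After move 7 (R):
7 3 5
6 2 8
4 1 0

After move 8 (L):
7 3 5
6 2 8
4 0 1

After move 9 (R):
7 3 5
6 2 8
4 1 0

After move 10 (U):
7 3 5
6 2 0
4 1 8

Answer: 7 3 5
6 2 0
4 1 8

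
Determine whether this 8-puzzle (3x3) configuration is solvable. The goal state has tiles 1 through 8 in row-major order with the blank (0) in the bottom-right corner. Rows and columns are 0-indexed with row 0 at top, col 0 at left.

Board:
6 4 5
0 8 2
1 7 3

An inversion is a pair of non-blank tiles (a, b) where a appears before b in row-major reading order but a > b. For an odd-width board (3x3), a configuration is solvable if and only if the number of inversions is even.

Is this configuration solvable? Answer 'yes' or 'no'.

Answer: no

Derivation:
Inversions (pairs i<j in row-major order where tile[i] > tile[j] > 0): 17
17 is odd, so the puzzle is not solvable.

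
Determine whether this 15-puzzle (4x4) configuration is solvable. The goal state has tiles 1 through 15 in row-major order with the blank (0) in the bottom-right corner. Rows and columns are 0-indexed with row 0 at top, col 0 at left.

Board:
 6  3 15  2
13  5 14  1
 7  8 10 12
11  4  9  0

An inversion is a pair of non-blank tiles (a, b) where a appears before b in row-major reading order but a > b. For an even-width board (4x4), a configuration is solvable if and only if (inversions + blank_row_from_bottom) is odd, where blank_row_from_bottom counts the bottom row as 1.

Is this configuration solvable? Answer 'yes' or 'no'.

Inversions: 48
Blank is in row 3 (0-indexed from top), which is row 1 counting from the bottom (bottom = 1).
48 + 1 = 49, which is odd, so the puzzle is solvable.

Answer: yes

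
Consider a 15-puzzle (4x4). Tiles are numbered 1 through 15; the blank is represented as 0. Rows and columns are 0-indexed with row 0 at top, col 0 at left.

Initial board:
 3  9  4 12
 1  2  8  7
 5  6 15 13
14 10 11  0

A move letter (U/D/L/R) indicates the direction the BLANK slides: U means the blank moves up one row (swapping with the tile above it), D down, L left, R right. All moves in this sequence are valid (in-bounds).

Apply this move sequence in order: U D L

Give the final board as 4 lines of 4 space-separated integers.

After move 1 (U):
 3  9  4 12
 1  2  8  7
 5  6 15  0
14 10 11 13

After move 2 (D):
 3  9  4 12
 1  2  8  7
 5  6 15 13
14 10 11  0

After move 3 (L):
 3  9  4 12
 1  2  8  7
 5  6 15 13
14 10  0 11

Answer:  3  9  4 12
 1  2  8  7
 5  6 15 13
14 10  0 11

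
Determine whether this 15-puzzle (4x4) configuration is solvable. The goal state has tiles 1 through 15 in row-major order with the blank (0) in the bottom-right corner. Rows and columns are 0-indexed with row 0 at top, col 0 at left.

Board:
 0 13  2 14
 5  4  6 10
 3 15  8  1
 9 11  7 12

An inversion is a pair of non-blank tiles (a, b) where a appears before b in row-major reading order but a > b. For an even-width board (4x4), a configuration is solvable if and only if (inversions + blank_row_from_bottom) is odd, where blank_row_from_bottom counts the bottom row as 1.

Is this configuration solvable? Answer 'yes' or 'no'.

Answer: yes

Derivation:
Inversions: 47
Blank is in row 0 (0-indexed from top), which is row 4 counting from the bottom (bottom = 1).
47 + 4 = 51, which is odd, so the puzzle is solvable.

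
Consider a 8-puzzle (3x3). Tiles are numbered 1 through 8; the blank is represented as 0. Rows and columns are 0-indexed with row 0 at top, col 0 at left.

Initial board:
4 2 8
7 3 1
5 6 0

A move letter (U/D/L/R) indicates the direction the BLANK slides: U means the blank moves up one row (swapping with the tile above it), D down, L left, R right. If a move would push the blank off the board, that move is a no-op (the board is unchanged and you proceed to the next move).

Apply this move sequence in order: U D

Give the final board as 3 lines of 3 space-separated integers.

After move 1 (U):
4 2 8
7 3 0
5 6 1

After move 2 (D):
4 2 8
7 3 1
5 6 0

Answer: 4 2 8
7 3 1
5 6 0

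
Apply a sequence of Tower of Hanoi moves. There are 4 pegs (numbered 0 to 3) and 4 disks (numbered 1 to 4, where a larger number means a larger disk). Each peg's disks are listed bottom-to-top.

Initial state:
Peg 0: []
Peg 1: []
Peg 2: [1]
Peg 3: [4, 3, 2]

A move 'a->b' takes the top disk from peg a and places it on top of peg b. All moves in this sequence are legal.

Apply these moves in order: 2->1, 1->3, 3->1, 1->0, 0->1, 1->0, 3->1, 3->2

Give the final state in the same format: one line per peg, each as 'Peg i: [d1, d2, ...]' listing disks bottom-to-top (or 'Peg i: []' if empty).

After move 1 (2->1):
Peg 0: []
Peg 1: [1]
Peg 2: []
Peg 3: [4, 3, 2]

After move 2 (1->3):
Peg 0: []
Peg 1: []
Peg 2: []
Peg 3: [4, 3, 2, 1]

After move 3 (3->1):
Peg 0: []
Peg 1: [1]
Peg 2: []
Peg 3: [4, 3, 2]

After move 4 (1->0):
Peg 0: [1]
Peg 1: []
Peg 2: []
Peg 3: [4, 3, 2]

After move 5 (0->1):
Peg 0: []
Peg 1: [1]
Peg 2: []
Peg 3: [4, 3, 2]

After move 6 (1->0):
Peg 0: [1]
Peg 1: []
Peg 2: []
Peg 3: [4, 3, 2]

After move 7 (3->1):
Peg 0: [1]
Peg 1: [2]
Peg 2: []
Peg 3: [4, 3]

After move 8 (3->2):
Peg 0: [1]
Peg 1: [2]
Peg 2: [3]
Peg 3: [4]

Answer: Peg 0: [1]
Peg 1: [2]
Peg 2: [3]
Peg 3: [4]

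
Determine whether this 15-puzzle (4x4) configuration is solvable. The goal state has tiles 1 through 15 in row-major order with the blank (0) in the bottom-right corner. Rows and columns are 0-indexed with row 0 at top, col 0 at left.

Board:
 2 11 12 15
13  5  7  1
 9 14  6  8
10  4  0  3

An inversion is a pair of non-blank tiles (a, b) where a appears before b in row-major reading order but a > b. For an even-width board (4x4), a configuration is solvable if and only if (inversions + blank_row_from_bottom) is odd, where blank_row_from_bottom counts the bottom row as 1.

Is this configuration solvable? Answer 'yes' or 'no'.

Inversions: 62
Blank is in row 3 (0-indexed from top), which is row 1 counting from the bottom (bottom = 1).
62 + 1 = 63, which is odd, so the puzzle is solvable.

Answer: yes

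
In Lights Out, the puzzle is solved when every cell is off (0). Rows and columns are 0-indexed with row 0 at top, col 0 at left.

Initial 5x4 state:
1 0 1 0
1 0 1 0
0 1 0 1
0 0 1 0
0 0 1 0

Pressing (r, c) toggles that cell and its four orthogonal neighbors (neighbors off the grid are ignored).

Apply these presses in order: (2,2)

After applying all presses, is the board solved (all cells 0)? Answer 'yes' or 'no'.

After press 1 at (2,2):
1 0 1 0
1 0 0 0
0 0 1 0
0 0 0 0
0 0 1 0

Lights still on: 5

Answer: no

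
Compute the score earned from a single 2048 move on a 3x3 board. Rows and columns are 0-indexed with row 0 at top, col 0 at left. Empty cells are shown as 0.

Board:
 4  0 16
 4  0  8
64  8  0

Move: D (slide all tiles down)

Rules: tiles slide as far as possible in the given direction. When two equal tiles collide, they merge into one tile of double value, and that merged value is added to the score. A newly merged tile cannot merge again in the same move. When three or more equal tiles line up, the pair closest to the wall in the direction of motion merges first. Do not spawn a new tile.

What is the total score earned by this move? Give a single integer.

Slide down:
col 0: [4, 4, 64] -> [0, 8, 64]  score +8 (running 8)
col 1: [0, 0, 8] -> [0, 0, 8]  score +0 (running 8)
col 2: [16, 8, 0] -> [0, 16, 8]  score +0 (running 8)
Board after move:
 0  0  0
 8  0 16
64  8  8

Answer: 8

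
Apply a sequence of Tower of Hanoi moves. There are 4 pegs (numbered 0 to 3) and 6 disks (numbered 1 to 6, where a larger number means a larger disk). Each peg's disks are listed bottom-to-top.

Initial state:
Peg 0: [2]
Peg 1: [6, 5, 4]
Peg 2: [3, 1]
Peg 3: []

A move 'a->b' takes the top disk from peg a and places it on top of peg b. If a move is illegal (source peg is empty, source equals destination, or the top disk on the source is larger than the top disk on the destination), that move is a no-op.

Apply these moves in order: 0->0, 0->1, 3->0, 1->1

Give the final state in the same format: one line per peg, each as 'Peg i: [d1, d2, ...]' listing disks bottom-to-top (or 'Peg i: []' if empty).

After move 1 (0->0):
Peg 0: [2]
Peg 1: [6, 5, 4]
Peg 2: [3, 1]
Peg 3: []

After move 2 (0->1):
Peg 0: []
Peg 1: [6, 5, 4, 2]
Peg 2: [3, 1]
Peg 3: []

After move 3 (3->0):
Peg 0: []
Peg 1: [6, 5, 4, 2]
Peg 2: [3, 1]
Peg 3: []

After move 4 (1->1):
Peg 0: []
Peg 1: [6, 5, 4, 2]
Peg 2: [3, 1]
Peg 3: []

Answer: Peg 0: []
Peg 1: [6, 5, 4, 2]
Peg 2: [3, 1]
Peg 3: []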